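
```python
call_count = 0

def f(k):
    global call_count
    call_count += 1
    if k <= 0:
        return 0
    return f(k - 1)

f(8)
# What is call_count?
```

Linear recursion stepping by 1: 9 calls from k=8 down to ≤0.

Answer: 9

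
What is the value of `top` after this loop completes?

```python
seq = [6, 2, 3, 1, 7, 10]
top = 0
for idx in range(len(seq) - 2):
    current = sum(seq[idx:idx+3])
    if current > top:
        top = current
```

Max sum of 3-element window in [6, 2, 3, 1, 7, 10]
`top` takes the values: 0 → 11 → 18

Answer: 18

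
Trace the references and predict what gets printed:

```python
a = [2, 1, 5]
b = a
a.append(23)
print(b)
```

Key concept: basic list aliasing.
Step by step:
`a = [2, 1, 5]` → a = [2, 1, 5]
`b = a` → b = [2, 1, 5] (same object as a)
`a.append(23)` → a = [2, 1, 5, 23] (same object as b); b = [2, 1, 5, 23] (same object as a)
`print(b)` → prints [2, 1, 5, 23]

Answer: [2, 1, 5, 23]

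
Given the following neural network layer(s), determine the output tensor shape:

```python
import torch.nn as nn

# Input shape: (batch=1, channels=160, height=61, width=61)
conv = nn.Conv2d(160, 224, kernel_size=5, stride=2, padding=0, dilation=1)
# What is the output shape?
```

Input: (1, 160, 61, 61) -> Output: (1, 224, 29, 29)

Answer: (1, 224, 29, 29)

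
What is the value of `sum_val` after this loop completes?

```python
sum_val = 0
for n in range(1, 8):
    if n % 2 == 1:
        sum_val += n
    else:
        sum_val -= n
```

Add odd, subtract even
`sum_val` takes the values: 0 → 1 → -1 → 2 → -2 → 3 → -3 → 4

Answer: 4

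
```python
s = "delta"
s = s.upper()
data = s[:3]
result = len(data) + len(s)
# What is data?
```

Trace:
`s = "delta"` → s = 'delta'
`s = s.upper()` → s = 'DELTA'
`data = s[:3]` → data = 'DEL'
`result = len(data) + len(s)` → result = 8
So data = 'DEL'

Answer: 'DEL'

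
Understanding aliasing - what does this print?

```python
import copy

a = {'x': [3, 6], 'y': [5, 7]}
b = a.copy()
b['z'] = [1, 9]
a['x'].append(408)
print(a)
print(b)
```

Key concept: shallow copy of dict with mutable values.
Step by step:
`a = {'x': [3, 6], 'y': [5, 7]}` → a = {'x': [3, 6], 'y': [5, 7]}
`b = a.copy()` → b = {'x': [3, 6], 'y': [5, 7]}
`b['z'] = [1, 9]` → b = {'x': [3, 6], 'y': [5, 7], 'z': [1, 9]}
`a['x'].append(408)` → a = {'x': [3, 6, 408], 'y': [5, 7]}; b = {'x': [3, 6, 408], 'y': [5, 7], 'z': [1, 9]}
`print(a)` → prints {'x': [3, 6, 408], 'y': [5, 7]}
`print(b)` → prints {'x': [3, 6, 408], 'y': [5, 7], 'z': [1, 9]}

Answer:
{'x': [3, 6, 408], 'y': [5, 7]}
{'x': [3, 6, 408], 'y': [5, 7], 'z': [1, 9]}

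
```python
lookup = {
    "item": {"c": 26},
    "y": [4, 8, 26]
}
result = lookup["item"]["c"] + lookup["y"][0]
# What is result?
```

Trace:
`lookup = { ...` → lookup = {'item': {'c': 26}, 'y': [4, 8, 26]}
`result = lookup["item"]["c"] + lookup["y"][0]` → result = 30
So result = 30

Answer: 30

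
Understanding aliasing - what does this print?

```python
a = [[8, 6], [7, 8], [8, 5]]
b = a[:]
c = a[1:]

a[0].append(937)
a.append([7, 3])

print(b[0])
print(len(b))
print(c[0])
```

Key concept: slice with nested mutation.
Step by step:
`a = [[8, 6], [7, 8], [8, 5]]` → a = [[8, 6], [7, 8], [8, 5]]
`b = a[:]` → b = [[8, 6], [7, 8], [8, 5]]
`c = a[1:]` → c = [[7, 8], [8, 5]]
`a[0].append(937)` → a = [[8, 6, 937], [7, 8], [8, 5]]; b = [[8, 6, 937], [7, 8], [8, 5]]
`a.append([7, 3])` → a = [[8, 6, 937], [7, 8], [8, 5], [7, 3]]
`print(b[0])` → prints [8, 6, 937]
`print(len(b))` → prints 3
`print(c[0])` → prints [7, 8]

Answer:
[8, 6, 937]
3
[7, 8]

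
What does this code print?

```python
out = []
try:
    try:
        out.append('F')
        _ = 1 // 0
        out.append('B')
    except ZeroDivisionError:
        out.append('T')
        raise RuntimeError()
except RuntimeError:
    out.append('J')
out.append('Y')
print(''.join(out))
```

Execution trace: 'F' (inner try body) → 'T' (inner except ZeroDivisionError) → 'J' (outer except RuntimeError) → 'Y' (after the try/except). Output: FTJY

Answer: FTJY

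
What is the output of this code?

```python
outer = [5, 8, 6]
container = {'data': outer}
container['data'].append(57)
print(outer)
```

Key concept: dict holds reference to list.
Step by step:
`outer = [5, 8, 6]` → outer = [5, 8, 6]
`container = {'data': outer}` → container = {'data': [5, 8, 6]}
`container['data'].append(57)` → outer = [5, 8, 6, 57]; container = {'data': [5, 8, 6, 57]}
`print(outer)` → prints [5, 8, 6, 57]

Answer: [5, 8, 6, 57]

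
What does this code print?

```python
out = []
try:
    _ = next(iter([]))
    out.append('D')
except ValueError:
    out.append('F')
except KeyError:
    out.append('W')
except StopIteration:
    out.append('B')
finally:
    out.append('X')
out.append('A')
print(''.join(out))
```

Execution trace: 'B' (except StopIteration) → 'X' (finally) → 'A' (after the try/except). Output: BXA

Answer: BXA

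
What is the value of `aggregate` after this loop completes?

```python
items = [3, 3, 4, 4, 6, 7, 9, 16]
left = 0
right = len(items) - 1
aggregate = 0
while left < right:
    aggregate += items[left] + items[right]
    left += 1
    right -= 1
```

Sum of pairs from ends
`aggregate` takes the values: 0 → 19 → 31 → 42 → 52

Answer: 52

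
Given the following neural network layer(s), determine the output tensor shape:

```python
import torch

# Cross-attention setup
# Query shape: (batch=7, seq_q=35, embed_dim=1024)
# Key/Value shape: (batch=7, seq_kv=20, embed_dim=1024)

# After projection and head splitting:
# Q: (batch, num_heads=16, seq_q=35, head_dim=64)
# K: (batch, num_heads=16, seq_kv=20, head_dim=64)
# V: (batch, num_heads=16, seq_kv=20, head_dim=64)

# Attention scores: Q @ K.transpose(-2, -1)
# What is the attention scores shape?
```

Input: (7, 35, 1024) -> Output: (7, 16, 35, 20)

Answer: (7, 16, 35, 20)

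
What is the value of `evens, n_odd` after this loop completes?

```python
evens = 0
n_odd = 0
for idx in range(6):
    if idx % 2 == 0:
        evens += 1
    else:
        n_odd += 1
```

Count evens and odds in range(6)
`evens, n_odd` takes the values: (0, 0) → (1, 0) → (1, 1) → (2, 1) → (2, 2) → (3, 2) → (3, 3)

Answer: 3, 3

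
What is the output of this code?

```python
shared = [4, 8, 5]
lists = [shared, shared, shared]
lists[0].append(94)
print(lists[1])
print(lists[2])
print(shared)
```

Key concept: list of same reference.
Step by step:
`shared = [4, 8, 5]` → shared = [4, 8, 5]
`lists = [shared, shared, shared]` → lists = [[4, 8, 5], [4, 8, 5], [4, 8, 5]]
`lists[0].append(94)` → shared = [4, 8, 5, 94]; lists = [[4, 8, 5, 94], [4, 8, 5, 94], [4, 8, 5, 94]]
`print(lists[1])` → prints [4, 8, 5, 94]
`print(lists[2])` → prints [4, 8, 5, 94]
`print(shared)` → prints [4, 8, 5, 94]

Answer:
[4, 8, 5, 94]
[4, 8, 5, 94]
[4, 8, 5, 94]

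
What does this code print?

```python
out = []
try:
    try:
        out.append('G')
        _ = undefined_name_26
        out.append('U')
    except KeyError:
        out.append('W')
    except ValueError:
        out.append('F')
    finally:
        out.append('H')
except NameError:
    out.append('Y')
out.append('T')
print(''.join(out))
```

Execution trace: 'G' (try body) → 'H' (finally) → 'Y' (outer except NameError) → 'T' (after the try/except). Output: GHYT

Answer: GHYT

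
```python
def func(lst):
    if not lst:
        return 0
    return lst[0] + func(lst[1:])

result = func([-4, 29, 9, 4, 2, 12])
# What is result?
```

(-4) + 29 + 9 + 4 + 2 + 12 + 0 = 52

Answer: 52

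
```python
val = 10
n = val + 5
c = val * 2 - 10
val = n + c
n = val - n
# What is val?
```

Trace:
`val = 10` → val = 10
`n = val + 5` → n = 15
`c = val * 2 - 10` → c = 10
`val = n + c` → val = 25
`n = val - n` → n = 10
So val = 25

Answer: 25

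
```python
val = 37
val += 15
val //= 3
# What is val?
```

Trace:
`val = 37` → val = 37
`val += 15` → val = 52
`val //= 3` → val = 17
So val = 17

Answer: 17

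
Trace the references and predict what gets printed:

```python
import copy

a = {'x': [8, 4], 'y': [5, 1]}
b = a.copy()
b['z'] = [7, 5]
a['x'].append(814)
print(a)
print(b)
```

Key concept: shallow copy of dict with mutable values.
Step by step:
`a = {'x': [8, 4], 'y': [5, 1]}` → a = {'x': [8, 4], 'y': [5, 1]}
`b = a.copy()` → b = {'x': [8, 4], 'y': [5, 1]}
`b['z'] = [7, 5]` → b = {'x': [8, 4], 'y': [5, 1], 'z': [7, 5]}
`a['x'].append(814)` → a = {'x': [8, 4, 814], 'y': [5, 1]}; b = {'x': [8, 4, 814], 'y': [5, 1], 'z': [7, 5]}
`print(a)` → prints {'x': [8, 4, 814], 'y': [5, 1]}
`print(b)` → prints {'x': [8, 4, 814], 'y': [5, 1], 'z': [7, 5]}

Answer:
{'x': [8, 4, 814], 'y': [5, 1]}
{'x': [8, 4, 814], 'y': [5, 1], 'z': [7, 5]}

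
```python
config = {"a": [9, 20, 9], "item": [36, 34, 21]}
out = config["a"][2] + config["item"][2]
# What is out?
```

Trace:
`config = {"a": [9, 20, 9], "item": [36, 34, 21]}` → config = {'a': [9, 20, 9], 'item': [36, 34, 21]}
`out = config["a"][2] + config["item"][2]` → out = 30
So out = 30

Answer: 30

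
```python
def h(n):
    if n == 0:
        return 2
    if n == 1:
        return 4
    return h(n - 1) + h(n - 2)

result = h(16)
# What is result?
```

Build up from base cases: h(0)=2, h(1)=4, h(2)=6, h(3)=10, h(4)=16, h(5)=26, h(6)=42, ..., h(16)=5168

Answer: 5168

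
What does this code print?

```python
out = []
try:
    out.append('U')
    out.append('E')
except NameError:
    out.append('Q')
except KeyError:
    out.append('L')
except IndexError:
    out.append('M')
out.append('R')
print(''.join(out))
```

Execution trace: 'U' (try body) → 'E' (try body, no exception) → 'R' (after the try/except). Output: UER

Answer: UER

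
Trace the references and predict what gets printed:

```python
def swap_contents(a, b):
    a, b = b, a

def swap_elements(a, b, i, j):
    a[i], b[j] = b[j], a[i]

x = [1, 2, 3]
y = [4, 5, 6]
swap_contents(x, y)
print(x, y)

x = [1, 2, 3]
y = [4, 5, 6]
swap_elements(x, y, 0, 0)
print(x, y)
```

Key concept: parameter rebinding vs mutation.
Step by step:
`x = [1, 2, 3]` → x = [1, 2, 3]
`y = [4, 5, 6]` → y = [4, 5, 6]
`swap_contents(x, y)` → no visible change to tracked variables
`print(x, y)` → prints [1, 2, 3] [4, 5, 6]
`x = [1, 2, 3]` → x = [1, 2, 3]
`y = [4, 5, 6]` → y = [4, 5, 6]
`swap_elements(x, y, 0, 0)` → x = [4, 2, 3]; y = [1, 5, 6]
`print(x, y)` → prints [4, 2, 3] [1, 5, 6]

Answer:
[1, 2, 3] [4, 5, 6]
[4, 2, 3] [1, 5, 6]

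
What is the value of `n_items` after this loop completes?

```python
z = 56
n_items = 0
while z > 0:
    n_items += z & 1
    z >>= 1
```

Count set bits in 56 (binary: 0b111000)
`n_items` takes the values: 0 → 1 → 2 → 3

Answer: 3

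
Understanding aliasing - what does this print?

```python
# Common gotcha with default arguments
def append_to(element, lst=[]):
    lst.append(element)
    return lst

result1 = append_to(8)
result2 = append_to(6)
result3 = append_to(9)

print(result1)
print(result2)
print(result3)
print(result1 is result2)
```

Key concept: mutable default argument gotcha.
Step by step:
`result1 = append_to(8)` → result1 = [8]
`result2 = append_to(6)` → result1 = [8, 6] (same object as result2); result2 = [8, 6] (same object as result1)
`result3 = append_to(9)` → result1 = [8, 6, 9] (same object as result2, result3); result2 = [8, 6, 9] (same object as result1, result3); result3 = [8, 6, 9] (same object as result1, result2)
`print(result1)` → prints [8, 6, 9]
`print(result2)` → prints [8, 6, 9]
`print(result3)` → prints [8, 6, 9]
`print(result1 is result2)` → prints True

Answer:
[8, 6, 9]
[8, 6, 9]
[8, 6, 9]
True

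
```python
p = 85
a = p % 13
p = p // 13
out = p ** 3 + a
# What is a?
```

Trace:
`p = 85` → p = 85
`a = p % 13` → a = 7
`p = p // 13` → p = 6
`out = p ** 3 + a` → out = 223
So a = 7

Answer: 7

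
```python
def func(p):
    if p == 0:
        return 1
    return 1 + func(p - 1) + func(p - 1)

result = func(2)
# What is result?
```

func(p) = 1 + 2·func(p-1), func(0)=1. Closed form: (1+1)·2^2 - 1 = 7.

Answer: 7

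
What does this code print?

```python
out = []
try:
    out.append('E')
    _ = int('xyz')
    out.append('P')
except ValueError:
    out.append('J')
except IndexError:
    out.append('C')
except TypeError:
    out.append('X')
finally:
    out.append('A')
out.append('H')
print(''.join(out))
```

Execution trace: 'E' (try body) → 'J' (except ValueError) → 'A' (finally) → 'H' (after the try/except). Output: EJAH

Answer: EJAH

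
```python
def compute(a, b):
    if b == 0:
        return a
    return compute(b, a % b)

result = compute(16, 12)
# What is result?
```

compute(16, 12) -> compute(12, 4) -> compute(4, 0) -> 4

Answer: 4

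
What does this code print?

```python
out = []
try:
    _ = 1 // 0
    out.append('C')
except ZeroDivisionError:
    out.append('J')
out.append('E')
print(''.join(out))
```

Execution trace: 'J' (except ZeroDivisionError) → 'E' (after the try/except). Output: JE

Answer: JE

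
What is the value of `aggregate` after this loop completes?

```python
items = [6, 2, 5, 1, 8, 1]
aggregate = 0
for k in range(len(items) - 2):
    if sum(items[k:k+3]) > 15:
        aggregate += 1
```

Count windows with sum > 15
`aggregate` takes the values: 0

Answer: 0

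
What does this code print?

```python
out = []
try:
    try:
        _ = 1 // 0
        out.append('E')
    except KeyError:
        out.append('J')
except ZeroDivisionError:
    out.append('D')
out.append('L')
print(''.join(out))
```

Execution trace: 'D' (outer except ZeroDivisionError) → 'L' (after the try/except). Output: DL

Answer: DL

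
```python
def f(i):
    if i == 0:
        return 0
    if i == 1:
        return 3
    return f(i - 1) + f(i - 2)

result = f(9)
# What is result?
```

Build up from base cases: f(0)=0, f(1)=3, f(2)=3, f(3)=6, f(4)=9, f(5)=15, f(6)=24, ..., f(9)=102

Answer: 102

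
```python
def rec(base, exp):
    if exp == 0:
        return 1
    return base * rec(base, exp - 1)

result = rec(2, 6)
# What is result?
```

rec(2, 6) = 2 * 2 * 2 * 2 * 2 * 2 = 64

Answer: 64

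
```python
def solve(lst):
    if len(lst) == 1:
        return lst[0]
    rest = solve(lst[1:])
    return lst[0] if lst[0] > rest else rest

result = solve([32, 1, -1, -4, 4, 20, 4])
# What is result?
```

Recursive max over [32, 1, -1, -4, 4, 20, 4] = 32

Answer: 32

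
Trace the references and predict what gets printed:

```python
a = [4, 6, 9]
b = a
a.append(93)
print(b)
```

Key concept: basic list aliasing.
Step by step:
`a = [4, 6, 9]` → a = [4, 6, 9]
`b = a` → b = [4, 6, 9] (same object as a)
`a.append(93)` → a = [4, 6, 9, 93] (same object as b); b = [4, 6, 9, 93] (same object as a)
`print(b)` → prints [4, 6, 9, 93]

Answer: [4, 6, 9, 93]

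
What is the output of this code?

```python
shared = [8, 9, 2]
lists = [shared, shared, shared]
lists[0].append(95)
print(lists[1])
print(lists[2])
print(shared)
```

Key concept: list of same reference.
Step by step:
`shared = [8, 9, 2]` → shared = [8, 9, 2]
`lists = [shared, shared, shared]` → lists = [[8, 9, 2], [8, 9, 2], [8, 9, 2]]
`lists[0].append(95)` → shared = [8, 9, 2, 95]; lists = [[8, 9, 2, 95], [8, 9, 2, 95], [8, 9, 2, 95]]
`print(lists[1])` → prints [8, 9, 2, 95]
`print(lists[2])` → prints [8, 9, 2, 95]
`print(shared)` → prints [8, 9, 2, 95]

Answer:
[8, 9, 2, 95]
[8, 9, 2, 95]
[8, 9, 2, 95]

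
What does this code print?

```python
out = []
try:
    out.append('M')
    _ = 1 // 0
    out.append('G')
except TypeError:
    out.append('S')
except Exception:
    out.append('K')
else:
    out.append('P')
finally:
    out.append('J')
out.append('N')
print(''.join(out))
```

Execution trace: 'M' (try body) → 'K' (except Exception) → 'J' (finally) → 'N' (after the try/except). Output: MKJN

Answer: MKJN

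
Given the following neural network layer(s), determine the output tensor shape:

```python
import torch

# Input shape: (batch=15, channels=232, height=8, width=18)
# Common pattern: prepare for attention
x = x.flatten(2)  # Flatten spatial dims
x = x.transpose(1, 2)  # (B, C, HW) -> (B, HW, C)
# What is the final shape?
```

Input: (15, 232, 8, 18) -> after flatten(2): (15, 232, 144) -> Output: (15, 144, 232)

Answer: (15, 144, 232)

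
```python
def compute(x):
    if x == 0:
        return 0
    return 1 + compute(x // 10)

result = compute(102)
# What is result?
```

Count of digits of 102: 3

Answer: 3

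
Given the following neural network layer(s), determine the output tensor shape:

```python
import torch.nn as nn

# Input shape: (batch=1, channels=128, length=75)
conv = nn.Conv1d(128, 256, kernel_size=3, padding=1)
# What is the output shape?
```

Input: (1, 128, 75) -> Output: (1, 256, 75)

Answer: (1, 256, 75)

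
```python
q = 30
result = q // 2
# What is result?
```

Trace:
`q = 30` → q = 30
`result = q // 2` → result = 15
So result = 15

Answer: 15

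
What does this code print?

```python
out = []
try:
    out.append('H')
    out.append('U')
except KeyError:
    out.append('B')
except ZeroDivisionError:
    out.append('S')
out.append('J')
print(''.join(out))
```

Execution trace: 'H' (try body) → 'U' (try body, no exception) → 'J' (after the try/except). Output: HUJ

Answer: HUJ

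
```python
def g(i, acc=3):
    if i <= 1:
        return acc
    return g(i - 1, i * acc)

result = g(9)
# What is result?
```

Accumulator trace (n, acc): (9, 3) -> (8, 27) -> (7, 216) -> (6, 1512) -> (5, 9072) -> (4, 45360) -> (3, 181440) -> (2, 544320) -> (1, 1088640) -> return 1088640

Answer: 1088640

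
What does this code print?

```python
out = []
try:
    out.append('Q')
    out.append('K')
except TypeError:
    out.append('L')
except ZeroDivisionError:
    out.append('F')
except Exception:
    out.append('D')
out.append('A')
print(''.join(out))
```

Execution trace: 'Q' (try body) → 'K' (try body, no exception) → 'A' (after the try/except). Output: QKA

Answer: QKA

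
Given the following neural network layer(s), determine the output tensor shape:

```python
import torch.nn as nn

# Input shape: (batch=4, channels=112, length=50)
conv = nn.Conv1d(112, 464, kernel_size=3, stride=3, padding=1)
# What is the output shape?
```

Input: (4, 112, 50) -> Output: (4, 464, 17)

Answer: (4, 464, 17)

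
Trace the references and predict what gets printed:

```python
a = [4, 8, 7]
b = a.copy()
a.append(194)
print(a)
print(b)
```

Key concept: list.copy() creates independent copy.
Step by step:
`a = [4, 8, 7]` → a = [4, 8, 7]
`b = a.copy()` → b = [4, 8, 7]
`a.append(194)` → a = [4, 8, 7, 194]
`print(a)` → prints [4, 8, 7, 194]
`print(b)` → prints [4, 8, 7]

Answer:
[4, 8, 7, 194]
[4, 8, 7]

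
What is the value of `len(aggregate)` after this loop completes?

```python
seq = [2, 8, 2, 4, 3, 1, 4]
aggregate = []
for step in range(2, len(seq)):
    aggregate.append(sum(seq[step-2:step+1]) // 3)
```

Number of 3-element averages
`aggregate` takes the values: [] → [4] → [4, 4] → [4, 4, 3] → [4, 4, 3, 2] → [4, 4, 3, 2, 2]
So `len(aggregate)` = 5

Answer: 5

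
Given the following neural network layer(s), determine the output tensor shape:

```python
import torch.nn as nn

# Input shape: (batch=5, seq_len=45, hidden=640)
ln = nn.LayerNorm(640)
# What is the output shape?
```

Input: (5, 45, 640) -> Output: (5, 45, 640)

Answer: (5, 45, 640)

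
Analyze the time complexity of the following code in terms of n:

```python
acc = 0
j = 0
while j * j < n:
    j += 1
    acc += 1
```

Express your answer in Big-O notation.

Each loop level contributes: √n. Multiplying the contributions gives O(√n).

Answer: O(√n)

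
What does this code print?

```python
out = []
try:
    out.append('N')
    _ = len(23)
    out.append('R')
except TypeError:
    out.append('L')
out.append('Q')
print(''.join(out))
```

Execution trace: 'N' (try body) → 'L' (except TypeError) → 'Q' (after the try/except). Output: NLQ

Answer: NLQ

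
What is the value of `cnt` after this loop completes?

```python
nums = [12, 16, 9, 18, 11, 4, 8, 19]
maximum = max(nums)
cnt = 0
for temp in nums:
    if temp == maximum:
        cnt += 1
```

Count of max value 19 in [12, 16, 9, 18, 11, 4, 8, 19]
`cnt` takes the values: 0 → 1

Answer: 1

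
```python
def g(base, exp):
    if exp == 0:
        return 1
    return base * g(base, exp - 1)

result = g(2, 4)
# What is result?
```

g(2, 4) = 2 * 2 * 2 * 2 = 16

Answer: 16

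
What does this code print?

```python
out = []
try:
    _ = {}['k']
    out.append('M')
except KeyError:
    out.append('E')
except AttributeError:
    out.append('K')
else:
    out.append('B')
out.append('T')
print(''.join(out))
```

Execution trace: 'E' (except KeyError) → 'T' (after the try/except). Output: ET

Answer: ET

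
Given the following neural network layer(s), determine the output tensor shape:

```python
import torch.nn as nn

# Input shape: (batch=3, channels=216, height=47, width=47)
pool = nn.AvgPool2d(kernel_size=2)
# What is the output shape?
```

Input: (3, 216, 47, 47) -> Output: (3, 216, 23, 23)

Answer: (3, 216, 23, 23)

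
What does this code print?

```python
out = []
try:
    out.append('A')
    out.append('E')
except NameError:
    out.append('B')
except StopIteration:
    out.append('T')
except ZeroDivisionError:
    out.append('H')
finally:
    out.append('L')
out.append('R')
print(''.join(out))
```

Execution trace: 'A' (try body) → 'E' (try body, no exception) → 'L' (finally) → 'R' (after the try/except). Output: AELR

Answer: AELR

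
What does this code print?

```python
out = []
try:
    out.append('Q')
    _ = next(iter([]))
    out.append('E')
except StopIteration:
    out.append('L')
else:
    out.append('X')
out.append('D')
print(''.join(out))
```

Execution trace: 'Q' (try body) → 'L' (except StopIteration) → 'D' (after the try/except). Output: QLD

Answer: QLD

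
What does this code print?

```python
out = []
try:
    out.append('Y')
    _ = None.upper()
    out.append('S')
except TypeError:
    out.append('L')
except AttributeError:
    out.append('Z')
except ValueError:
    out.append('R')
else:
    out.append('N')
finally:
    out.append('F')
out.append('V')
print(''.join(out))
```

Execution trace: 'Y' (try body) → 'Z' (except AttributeError) → 'F' (finally) → 'V' (after the try/except). Output: YZFV

Answer: YZFV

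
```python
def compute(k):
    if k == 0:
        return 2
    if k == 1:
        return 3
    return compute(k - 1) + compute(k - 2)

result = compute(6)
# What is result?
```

Build up from base cases: compute(0)=2, compute(1)=3, compute(2)=5, compute(3)=8, compute(4)=13, compute(5)=21, compute(6)=34

Answer: 34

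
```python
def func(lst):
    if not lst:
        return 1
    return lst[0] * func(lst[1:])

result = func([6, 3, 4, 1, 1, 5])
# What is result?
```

Product over [6, 3, 4, 1, 1, 5] = 6 * 3 * 4 * 1 * 1 * 5 = 360

Answer: 360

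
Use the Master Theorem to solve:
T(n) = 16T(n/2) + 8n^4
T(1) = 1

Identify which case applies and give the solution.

a=16, b=2, f(n)=8n^4. log_2(16) = 4. Since c=4 = 4, Case 2 applies: T(n) = Θ(n^log_b(a) · log n) = O(n^4 log n).

Answer: O(n^4 log n) - Case 2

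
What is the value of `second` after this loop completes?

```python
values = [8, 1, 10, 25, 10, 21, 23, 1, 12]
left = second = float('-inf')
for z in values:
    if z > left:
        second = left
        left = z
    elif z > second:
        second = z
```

Second largest (with repeats) in [8, 1, 10, 25, 10, 21, 23, 1, 12]
`second` takes the values: -inf → 1 → 8 → 10 → 21 → 23

Answer: 23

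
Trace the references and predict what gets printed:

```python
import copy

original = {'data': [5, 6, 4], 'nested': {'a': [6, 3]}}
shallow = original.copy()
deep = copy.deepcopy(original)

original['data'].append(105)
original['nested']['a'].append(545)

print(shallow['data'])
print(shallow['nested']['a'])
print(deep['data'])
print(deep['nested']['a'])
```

Key concept: comparing shallow vs deep copy.
Step by step:
`original = {'data': [5, 6, 4], 'nested': {'a': [6, 3]}}` → original = {'data': [5, 6, 4], 'nested': {'a': [6, 3]}}
`shallow = original.copy()` → shallow = {'data': [5, 6, 4], 'nested': {'a': [6, 3]}}
`deep = copy.deepcopy(original)` → deep = {'data': [5, 6, 4], 'nested': {'a': [6, 3]}}
`original['data'].append(105)` → original = {'data': [5, 6, 4, 105], 'nested': {'a': [6, 3]}}; shallow = {'data': [5, 6, 4, 105], 'nested': {'a': [6, 3]}}
`original['nested']['a'].append(545)` → original = {'data': [5, 6, 4, 105], 'nested': {'a': [6, 3, 545]}}; shallow = {'data': [5, 6, 4, 105], 'nested': {'a': [6, 3, 545]}}
`print(shallow['data'])` → prints [5, 6, 4, 105]
`print(shallow['nested']['a'])` → prints [6, 3, 545]
`print(deep['data'])` → prints [5, 6, 4]
`print(deep['nested']['a'])` → prints [6, 3]

Answer:
[5, 6, 4, 105]
[6, 3, 545]
[5, 6, 4]
[6, 3]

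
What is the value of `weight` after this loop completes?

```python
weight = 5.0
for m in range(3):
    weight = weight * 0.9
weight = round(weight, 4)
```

Exponential decay: 5.0 * 0.9^3
`weight` takes the values: 5.0 → 4.5 → 4.05 → 3.645

Answer: 3.645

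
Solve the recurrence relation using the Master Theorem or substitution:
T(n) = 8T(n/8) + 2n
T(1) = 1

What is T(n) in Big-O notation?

By Master Theorem: a=8, b=8, f(n)=2n. Since log_8(8) = 1 and f(n) = Θ(n^1), Case 2 applies. T(n) = O(n log n).

Answer: O(n log n)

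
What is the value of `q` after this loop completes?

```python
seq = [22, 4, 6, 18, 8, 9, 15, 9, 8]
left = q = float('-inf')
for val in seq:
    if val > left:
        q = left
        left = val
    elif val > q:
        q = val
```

Second largest (with repeats) in [22, 4, 6, 18, 8, 9, 15, 9, 8]
`q` takes the values: -inf → 4 → 6 → 18

Answer: 18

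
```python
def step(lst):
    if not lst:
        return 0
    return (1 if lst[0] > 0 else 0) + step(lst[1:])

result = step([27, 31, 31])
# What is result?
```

Count of positive elements in [27, 31, 31] = 3

Answer: 3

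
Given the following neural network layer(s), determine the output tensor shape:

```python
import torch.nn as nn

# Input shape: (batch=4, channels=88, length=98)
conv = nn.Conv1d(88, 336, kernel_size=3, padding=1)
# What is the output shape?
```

Input: (4, 88, 98) -> Output: (4, 336, 98)

Answer: (4, 336, 98)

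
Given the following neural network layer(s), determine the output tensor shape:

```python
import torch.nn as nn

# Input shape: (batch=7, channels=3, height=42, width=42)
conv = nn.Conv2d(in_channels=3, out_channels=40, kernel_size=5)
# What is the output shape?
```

Input: (7, 3, 42, 42) -> Output: (7, 40, 38, 38)

Answer: (7, 40, 38, 38)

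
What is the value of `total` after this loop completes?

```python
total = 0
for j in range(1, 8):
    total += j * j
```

Sum of squares 1² to 7² = 140
`total` takes the values: 0 → 1 → 5 → 14 → 30 → 55 → 91 → 140

Answer: 140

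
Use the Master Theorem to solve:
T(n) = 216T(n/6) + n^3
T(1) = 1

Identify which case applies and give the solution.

a=216, b=6, f(n)=n^3. log_6(216) = 3. Since c=3 = 3, Case 2 applies: T(n) = Θ(n^log_b(a) · log n) = O(n^3 log n).

Answer: O(n^3 log n) - Case 2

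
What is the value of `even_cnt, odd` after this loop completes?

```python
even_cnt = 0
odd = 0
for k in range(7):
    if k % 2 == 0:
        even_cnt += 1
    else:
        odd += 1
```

Count evens and odds in range(7)
`even_cnt, odd` takes the values: (0, 0) → (1, 0) → (1, 1) → (2, 1) → (2, 2) → (3, 2) → (3, 3) → (4, 3)

Answer: 4, 3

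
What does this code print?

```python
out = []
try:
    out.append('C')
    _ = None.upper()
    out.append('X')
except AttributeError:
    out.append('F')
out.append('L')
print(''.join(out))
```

Execution trace: 'C' (try body) → 'F' (except AttributeError) → 'L' (after the try/except). Output: CFL

Answer: CFL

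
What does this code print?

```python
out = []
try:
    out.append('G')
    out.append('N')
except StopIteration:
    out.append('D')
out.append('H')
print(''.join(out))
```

Execution trace: 'G' (try body) → 'N' (try body, no exception) → 'H' (after the try/except). Output: GNH

Answer: GNH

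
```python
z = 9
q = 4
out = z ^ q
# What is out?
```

Trace:
`z = 9` → z = 9
`q = 4` → q = 4
`out = z ^ q` → out = 13
So out = 13

Answer: 13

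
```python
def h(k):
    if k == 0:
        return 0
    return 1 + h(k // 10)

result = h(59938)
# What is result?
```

Count of digits of 59938: 5

Answer: 5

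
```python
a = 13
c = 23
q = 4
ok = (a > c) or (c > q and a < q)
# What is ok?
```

Trace:
`a = 13` → a = 13
`c = 23` → c = 23
`q = 4` → q = 4
`ok = (a > c) or (c > q and a < q)` → ok = False
So ok = False

Answer: False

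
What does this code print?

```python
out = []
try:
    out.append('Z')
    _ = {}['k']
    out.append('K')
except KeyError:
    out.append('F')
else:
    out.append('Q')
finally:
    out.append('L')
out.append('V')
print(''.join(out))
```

Execution trace: 'Z' (try body) → 'F' (except KeyError) → 'L' (finally) → 'V' (after the try/except). Output: ZFLV

Answer: ZFLV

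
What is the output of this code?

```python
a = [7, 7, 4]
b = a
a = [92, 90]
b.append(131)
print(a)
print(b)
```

Key concept: rebinding vs mutation: a is rebound to a new list, b still points at the original.
Step by step:
`a = [7, 7, 4]` → a = [7, 7, 4]
`b = a` → b = [7, 7, 4] (same object as a)
`a = [92, 90]` → a = [92, 90]
`b.append(131)` → b = [7, 7, 4, 131]
`print(a)` → prints [92, 90]
`print(b)` → prints [7, 7, 4, 131]

Answer:
[92, 90]
[7, 7, 4, 131]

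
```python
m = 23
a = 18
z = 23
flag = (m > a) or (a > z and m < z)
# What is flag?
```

Trace:
`m = 23` → m = 23
`a = 18` → a = 18
`z = 23` → z = 23
`flag = (m > a) or (a > z and m < z)` → flag = True
So flag = True

Answer: True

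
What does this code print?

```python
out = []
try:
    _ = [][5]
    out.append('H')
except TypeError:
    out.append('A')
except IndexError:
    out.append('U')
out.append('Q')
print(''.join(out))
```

Execution trace: 'U' (except IndexError) → 'Q' (after the try/except). Output: UQ

Answer: UQ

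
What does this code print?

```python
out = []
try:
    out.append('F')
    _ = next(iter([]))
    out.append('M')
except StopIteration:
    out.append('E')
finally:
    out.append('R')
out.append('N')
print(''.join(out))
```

Execution trace: 'F' (try body) → 'E' (except StopIteration) → 'R' (finally) → 'N' (after the try/except). Output: FERN

Answer: FERN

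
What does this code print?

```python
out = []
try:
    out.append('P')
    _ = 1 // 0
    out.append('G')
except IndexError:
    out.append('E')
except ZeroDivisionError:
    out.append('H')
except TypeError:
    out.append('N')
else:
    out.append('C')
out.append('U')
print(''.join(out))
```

Execution trace: 'P' (try body) → 'H' (except ZeroDivisionError) → 'U' (after the try/except). Output: PHU

Answer: PHU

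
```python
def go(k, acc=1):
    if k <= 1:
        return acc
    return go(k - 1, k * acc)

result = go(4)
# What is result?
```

Accumulator trace (n, acc): (4, 1) -> (3, 4) -> (2, 12) -> (1, 24) -> return 24

Answer: 24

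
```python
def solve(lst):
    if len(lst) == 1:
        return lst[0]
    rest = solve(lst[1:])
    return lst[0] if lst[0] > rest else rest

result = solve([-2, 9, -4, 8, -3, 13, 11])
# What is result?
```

Recursive max over [-2, 9, -4, 8, -3, 13, 11] = 13

Answer: 13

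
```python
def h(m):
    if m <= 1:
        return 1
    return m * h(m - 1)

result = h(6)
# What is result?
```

h(6) = 6 * 5 * 4 * 3 * 2 * 1 = 720

Answer: 720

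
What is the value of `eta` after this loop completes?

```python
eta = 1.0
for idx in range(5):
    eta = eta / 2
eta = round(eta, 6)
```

Halving LR 5 times: 1 / 2^5
`eta` takes the values: 1.0 → 0.5 → 0.25 → 0.125 → 0.0625 → 0.03125

Answer: 0.03125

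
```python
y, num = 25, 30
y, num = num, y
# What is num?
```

Trace:
`y, num = 25, 30` → y = 25; num = 30
`y, num = num, y` → y = 30; num = 25
So num = 25

Answer: 25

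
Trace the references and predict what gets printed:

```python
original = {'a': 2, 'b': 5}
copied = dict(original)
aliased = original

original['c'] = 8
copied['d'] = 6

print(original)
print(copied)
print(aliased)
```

Key concept: dict() creates copy, assignment creates alias.
Step by step:
`original = {'a': 2, 'b': 5}` → original = {'a': 2, 'b': 5}
`copied = dict(original)` → copied = {'a': 2, 'b': 5}
`aliased = original` → aliased = {'a': 2, 'b': 5} (same object as original)
`original['c'] = 8` → original = {'a': 2, 'b': 5, 'c': 8} (same object as aliased); aliased = {'a': 2, 'b': 5, 'c': 8} (same object as original)
`copied['d'] = 6` → copied = {'a': 2, 'b': 5, 'd': 6}
`print(original)` → prints {'a': 2, 'b': 5, 'c': 8}
`print(copied)` → prints {'a': 2, 'b': 5, 'd': 6}
`print(aliased)` → prints {'a': 2, 'b': 5, 'c': 8}

Answer:
{'a': 2, 'b': 5, 'c': 8}
{'a': 2, 'b': 5, 'd': 6}
{'a': 2, 'b': 5, 'c': 8}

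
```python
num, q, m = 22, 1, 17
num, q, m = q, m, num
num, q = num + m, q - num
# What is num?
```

Trace:
`num, q, m = 22, 1, 17` → num = 22; q = 1; m = 17
`num, q, m = q, m, num` → num = 1; q = 17; m = 22
`num, q = num + m, q - num` → num = 23; q = 16
So num = 23

Answer: 23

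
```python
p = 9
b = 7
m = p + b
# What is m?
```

Trace:
`p = 9` → p = 9
`b = 7` → b = 7
`m = p + b` → m = 16
So m = 16

Answer: 16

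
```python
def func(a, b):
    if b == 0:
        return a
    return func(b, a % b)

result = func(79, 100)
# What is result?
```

func(79, 100) -> func(100, 79) -> func(79, 21) -> func(21, 16) -> func(16, 5) -> func(5, 1) -> func(1, 0) -> 1

Answer: 1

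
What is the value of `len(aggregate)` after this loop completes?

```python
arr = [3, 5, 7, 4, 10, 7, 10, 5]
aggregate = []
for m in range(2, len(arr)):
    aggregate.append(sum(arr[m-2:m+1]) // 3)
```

Number of 3-element averages
`aggregate` takes the values: [] → [5] → [5, 5] → [5, 5, 7] → [5, 5, 7, 7] → [5, 5, 7, 7, 9] → [5, 5, 7, 7, 9, 7]
So `len(aggregate)` = 6

Answer: 6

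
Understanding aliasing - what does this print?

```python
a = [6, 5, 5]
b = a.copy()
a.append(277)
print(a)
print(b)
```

Key concept: list.copy() creates independent copy.
Step by step:
`a = [6, 5, 5]` → a = [6, 5, 5]
`b = a.copy()` → b = [6, 5, 5]
`a.append(277)` → a = [6, 5, 5, 277]
`print(a)` → prints [6, 5, 5, 277]
`print(b)` → prints [6, 5, 5]

Answer:
[6, 5, 5, 277]
[6, 5, 5]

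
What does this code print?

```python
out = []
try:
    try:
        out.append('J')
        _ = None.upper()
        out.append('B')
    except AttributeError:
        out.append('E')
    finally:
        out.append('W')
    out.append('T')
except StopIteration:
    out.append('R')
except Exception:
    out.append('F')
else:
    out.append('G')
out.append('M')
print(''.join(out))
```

Execution trace: 'J' (inner try body) → 'E' (inner except AttributeError) → 'W' (inner finally) → 'T' (try body, no exception) → 'G' (else) → 'M' (after the try/except). Output: JEWTGM

Answer: JEWTGM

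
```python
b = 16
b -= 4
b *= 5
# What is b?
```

Trace:
`b = 16` → b = 16
`b -= 4` → b = 12
`b *= 5` → b = 60
So b = 60

Answer: 60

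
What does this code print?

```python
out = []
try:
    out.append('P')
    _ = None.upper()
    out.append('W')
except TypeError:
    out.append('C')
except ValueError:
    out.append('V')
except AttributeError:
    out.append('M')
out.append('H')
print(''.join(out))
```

Execution trace: 'P' (try body) → 'M' (except AttributeError) → 'H' (after the try/except). Output: PMH

Answer: PMH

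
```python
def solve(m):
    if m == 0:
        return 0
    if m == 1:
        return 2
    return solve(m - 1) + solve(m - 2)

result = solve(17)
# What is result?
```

Build up from base cases: solve(0)=0, solve(1)=2, solve(2)=2, solve(3)=4, solve(4)=6, solve(5)=10, solve(6)=16, ..., solve(17)=3194

Answer: 3194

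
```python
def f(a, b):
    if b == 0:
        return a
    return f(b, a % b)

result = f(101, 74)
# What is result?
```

f(101, 74) -> f(74, 27) -> f(27, 20) -> f(20, 7) -> f(7, 6) -> f(6, 1) -> f(1, 0) -> 1

Answer: 1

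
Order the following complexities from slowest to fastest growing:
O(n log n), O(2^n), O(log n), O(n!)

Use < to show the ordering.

Ordered by growth rate: O(log n) < O(n log n) < O(2^n) < O(n!)

Answer: O(log n) < O(n log n) < O(2^n) < O(n!)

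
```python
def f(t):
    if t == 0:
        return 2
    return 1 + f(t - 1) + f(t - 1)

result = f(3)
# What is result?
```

f(t) = 1 + 2·f(t-1), f(0)=2. Closed form: (2+1)·2^3 - 1 = 23.

Answer: 23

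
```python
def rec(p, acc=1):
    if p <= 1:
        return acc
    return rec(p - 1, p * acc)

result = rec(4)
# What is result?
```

Accumulator trace (n, acc): (4, 1) -> (3, 4) -> (2, 12) -> (1, 24) -> return 24

Answer: 24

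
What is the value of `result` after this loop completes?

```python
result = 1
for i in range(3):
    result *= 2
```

2^3 = 8
`result` takes the values: 1 → 2 → 4 → 8

Answer: 8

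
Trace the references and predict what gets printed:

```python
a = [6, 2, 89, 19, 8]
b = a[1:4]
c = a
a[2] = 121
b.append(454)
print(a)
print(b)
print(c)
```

Key concept: slice vs alias.
Step by step:
`a = [6, 2, 89, 19, 8]` → a = [6, 2, 89, 19, 8]
`b = a[1:4]` → b = [2, 89, 19]
`c = a` → c = [6, 2, 89, 19, 8] (same object as a)
`a[2] = 121` → a = [6, 2, 121, 19, 8] (same object as c); c = [6, 2, 121, 19, 8] (same object as a)
`b.append(454)` → b = [2, 89, 19, 454]
`print(a)` → prints [6, 2, 121, 19, 8]
`print(b)` → prints [2, 89, 19, 454]
`print(c)` → prints [6, 2, 121, 19, 8]

Answer:
[6, 2, 121, 19, 8]
[2, 89, 19, 454]
[6, 2, 121, 19, 8]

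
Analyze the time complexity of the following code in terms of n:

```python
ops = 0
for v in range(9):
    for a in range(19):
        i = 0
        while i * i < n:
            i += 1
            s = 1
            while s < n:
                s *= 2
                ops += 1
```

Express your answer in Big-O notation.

Each loop level contributes: 1 × 1 × √n × log n. Multiplying the contributions gives O(√n log n).

Answer: O(√n log n)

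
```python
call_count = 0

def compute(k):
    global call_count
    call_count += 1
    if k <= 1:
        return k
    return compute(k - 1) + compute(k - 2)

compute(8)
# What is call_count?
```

Calls(k) = 1 + Calls(k-1) + Calls(k-2); Calls(0)=Calls(1)=1. For k=8 this gives 67.

Answer: 67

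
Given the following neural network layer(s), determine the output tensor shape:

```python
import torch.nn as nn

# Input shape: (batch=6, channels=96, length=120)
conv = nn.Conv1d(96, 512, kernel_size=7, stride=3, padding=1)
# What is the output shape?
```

Input: (6, 96, 120) -> Output: (6, 512, 39)

Answer: (6, 512, 39)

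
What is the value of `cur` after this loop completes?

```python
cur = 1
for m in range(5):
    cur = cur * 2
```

Multiply by 2, 5 times: 1 * 2^5 = 32
`cur` takes the values: 1 → 2 → 4 → 8 → 16 → 32

Answer: 32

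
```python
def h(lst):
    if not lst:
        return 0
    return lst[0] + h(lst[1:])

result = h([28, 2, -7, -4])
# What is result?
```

28 + 2 + (-7) + (-4) + 0 = 19

Answer: 19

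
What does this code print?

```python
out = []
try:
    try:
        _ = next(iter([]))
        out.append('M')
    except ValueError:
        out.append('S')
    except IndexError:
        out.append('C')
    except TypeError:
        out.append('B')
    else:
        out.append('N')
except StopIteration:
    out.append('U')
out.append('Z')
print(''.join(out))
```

Execution trace: 'U' (outer except StopIteration) → 'Z' (after the try/except). Output: UZ

Answer: UZ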